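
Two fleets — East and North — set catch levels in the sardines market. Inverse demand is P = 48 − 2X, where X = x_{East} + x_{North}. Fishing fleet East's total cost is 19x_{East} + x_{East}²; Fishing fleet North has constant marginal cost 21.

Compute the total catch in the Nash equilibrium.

8.3

Fishing fleet East's profit: π = x_{East}(48 − 2(x_{East} + x_{North})) − 19x_{East} − x_{East}².
∂π/∂x_{East} = 29 − 6x_{East} − 2x_{North} = 0, so x_{East} = 29/6 − (1/3)x_{North}.
For North: ∂π/∂x_{North} = 27 − 4x_{North} − 2x_{East} = 0 ⇒ x_{North} = 6.75 − 0.5x_{East}.
Plugging x_{North} into East's best response: x_{East} = 29/6 − (1/3)(6.75 − 0.5x_{East}) ⇒ (5/6)x_{East} = 31/12, so x_{East} = 3.1.
Then x_{North} = 6.75 − 0.5·3.1 = 5.2.
Total catch: 3.1 + 5.2 = 8.3.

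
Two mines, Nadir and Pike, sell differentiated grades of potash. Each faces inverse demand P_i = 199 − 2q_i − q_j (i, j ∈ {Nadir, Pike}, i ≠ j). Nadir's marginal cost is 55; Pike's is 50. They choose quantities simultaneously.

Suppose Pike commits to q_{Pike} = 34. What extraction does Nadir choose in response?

27.5

Mine Nadir's profit: π = q_{Nadir}(199 − 2q_{Nadir} − q_{Pike}) − 55q_{Nadir}.
∂π/∂q_{Nadir} = 144 − 4q_{Nadir} − q_{Pike} = 0 ⇒ q_{Nadir} = 36 − 0.25q_{Pike}.
At q_{Pike} = 34: q_{Nadir} = 36 − 0.25·34 = 27.5.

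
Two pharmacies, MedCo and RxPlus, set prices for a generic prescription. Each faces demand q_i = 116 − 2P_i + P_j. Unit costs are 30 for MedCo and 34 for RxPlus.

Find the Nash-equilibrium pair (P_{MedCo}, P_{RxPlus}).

59.2, 60.8

MedCo's profit: π = (P_{MedCo} − 30)(116 − 2P_{MedCo} + P_{RxPlus}).
∂π/∂P_{MedCo} = 176 − 4P_{MedCo} + P_{RxPlus} = 0 ⇒ P_{MedCo} = 44 + 0.25P_{RxPlus}.
Similarly P_{RxPlus} = 46 + 0.25P_{MedCo}.
Substituting the second reaction function into the first: P_{MedCo} = 44 + 0.25(46 + 0.25P_{MedCo}), which gives 0.9375P_{MedCo} = 55.5 ⇒ P_{MedCo} = 59.2.
Then P_{RxPlus} = 46 + 0.25·59.2 = 60.8.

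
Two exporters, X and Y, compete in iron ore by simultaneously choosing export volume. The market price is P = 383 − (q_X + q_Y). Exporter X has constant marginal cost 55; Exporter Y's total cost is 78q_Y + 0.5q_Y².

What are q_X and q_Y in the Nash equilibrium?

135.8, 56.4

Exporter X's profit: π = q_X(383 − (q_X + q_Y)) − 55q_X.
∂π/∂q_X = 328 − 2q_X − q_Y = 0, so q_X = 164 − 0.5q_Y.
For Y: ∂π/∂q_Y = 305 − 3q_Y − q_X = 0 ⇒ q_Y = 305/3 − (1/3)q_X.
Solving the two reaction functions simultaneously: (1 − (−0.5)(−1/3))q_X = 164 − 0.5·(305/3), so (5/6)q_X = 679/6 and q_X = 135.8.
Then q_Y = 305/3 − (1/3)·135.8 = 56.4.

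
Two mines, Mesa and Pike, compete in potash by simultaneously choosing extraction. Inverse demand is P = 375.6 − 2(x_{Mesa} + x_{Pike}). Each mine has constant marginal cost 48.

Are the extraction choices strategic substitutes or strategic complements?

strategic substitutes

Mine Mesa's profit: π = x_{Mesa}(375.6 − 2(x_{Mesa} + x_{Pike})) − 48x_{Mesa}.
∂π/∂x_{Mesa} = 327.6 − 4x_{Mesa} − 2x_{Pike} = 0, so x_{Mesa} = 81.9 − 0.5x_{Pike}.
The best-response slope dx_{Mesa}/dx_{Pike} = −0.5 < 0: the reaction function is downward-sloping, so the choices are strategic substitutes.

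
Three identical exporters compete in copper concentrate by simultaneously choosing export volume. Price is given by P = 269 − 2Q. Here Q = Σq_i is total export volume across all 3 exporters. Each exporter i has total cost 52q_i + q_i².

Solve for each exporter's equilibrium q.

A representative exporter's profit is π_i = q_i(269 − 2Q) − 52q_i − q_i², with Q = q_i + Σ_{j≠i} q_j.
First-order condition: 217 − 6q_i − 2Σ_{j≠i} q_j = 0.
With identical exporters, set every q_j = q: then 217 − 6q − 4q = 0, i.e. q = 217/10 = 21.7.

21.7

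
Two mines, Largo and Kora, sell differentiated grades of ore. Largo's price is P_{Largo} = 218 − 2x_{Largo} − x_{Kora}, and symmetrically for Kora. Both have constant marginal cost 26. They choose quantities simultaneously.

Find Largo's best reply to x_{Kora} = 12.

Mine Largo's profit: π = x_{Largo}(218 − 2x_{Largo} − x_{Kora}) − 26x_{Largo}.
∂π/∂x_{Largo} = 192 − 4x_{Largo} − x_{Kora} = 0 ⇒ x_{Largo} = 48 − 0.25x_{Kora}.
At x_{Kora} = 12: x_{Largo} = 48 − 0.25·12 = 45.

45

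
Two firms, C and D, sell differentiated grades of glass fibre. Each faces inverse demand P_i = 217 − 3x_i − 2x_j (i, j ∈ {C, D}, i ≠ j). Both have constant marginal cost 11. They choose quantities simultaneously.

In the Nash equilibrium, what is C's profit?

1989.1875

Firm C's profit: π = x_C(217 − 3x_C − 2x_D) − 11x_C.
∂π/∂x_C = 206 − 6x_C − 2x_D = 0 ⇒ x_C = 103/3 − (1/3)x_D.
The game is symmetric, so in equilibrium x_D = x_C: the reaction function gives (4/3)x_C = 103/3, hence x_C = 25.75.
P_C = 217 − 3·25.75 − 2·25.75 = 88.25.
Profit = (88.25 − 11)·25.75 = 1989.1875.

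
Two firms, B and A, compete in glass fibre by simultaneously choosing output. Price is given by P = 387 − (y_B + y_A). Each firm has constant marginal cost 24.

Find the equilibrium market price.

145

Firm B's profit: π = y_B(387 − (y_B + y_A)) − 24y_B.
∂π/∂y_B = 363 − 2y_B − y_A = 0, so y_B = 181.5 − 0.5y_A.
Setting y_B = y_A in the reaction function: y_B = 181.5 − 0.5y_B, so y_B = 181.5 / 1.5 = 121.
Equilibrium price: P = 387 − 242 = 145.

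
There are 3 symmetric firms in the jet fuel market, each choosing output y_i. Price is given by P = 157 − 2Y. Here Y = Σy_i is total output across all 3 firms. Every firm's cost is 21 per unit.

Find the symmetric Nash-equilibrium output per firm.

17

A representative firm's profit is π_i = y_i(157 − 2Y) − 21y_i, with Y = y_i + Σ_{j≠i} y_j.
First-order condition: 136 − 4y_i − 2Σ_{j≠i} y_j = 0.
In a symmetric equilibrium every firm chooses the same y, so Σ_{j≠i} y_j = 2y. The condition becomes 136 − 8y = 0, giving y = 136/8 = 17.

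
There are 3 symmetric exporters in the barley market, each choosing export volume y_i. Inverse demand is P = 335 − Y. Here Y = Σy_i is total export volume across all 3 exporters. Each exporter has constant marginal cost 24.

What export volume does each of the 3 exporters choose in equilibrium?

A representative exporter's profit is π_i = y_i(335 − Y) − 24y_i, with Y = y_i + Σ_{j≠i} y_j.
First-order condition: 311 − 2y_i − Σ_{j≠i} y_j = 0.
In a symmetric equilibrium every exporter chooses the same y, so Σ_{j≠i} y_j = 2y. The condition becomes 311 − 4y = 0, giving y = 311/4 = 77.75.

77.75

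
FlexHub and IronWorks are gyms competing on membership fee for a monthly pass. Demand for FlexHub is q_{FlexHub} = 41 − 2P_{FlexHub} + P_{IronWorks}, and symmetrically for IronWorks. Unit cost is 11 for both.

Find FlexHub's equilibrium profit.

200

FlexHub's profit: π = (P_{FlexHub} − 11)(41 − 2P_{FlexHub} + P_{IronWorks}).
∂π/∂P_{FlexHub} = 63 − 4P_{FlexHub} + P_{IronWorks} = 0 ⇒ P_{FlexHub} = 15.75 + 0.25P_{IronWorks}.
The game is symmetric, so in equilibrium P_{IronWorks} = P_{FlexHub}: the reaction function gives 0.75P_{FlexHub} = 15.75, hence P_{FlexHub} = 21.
q_{FlexHub} = 41 − 2·21 + 21 = 20.
Profit = (21 − 11)·20 = 200.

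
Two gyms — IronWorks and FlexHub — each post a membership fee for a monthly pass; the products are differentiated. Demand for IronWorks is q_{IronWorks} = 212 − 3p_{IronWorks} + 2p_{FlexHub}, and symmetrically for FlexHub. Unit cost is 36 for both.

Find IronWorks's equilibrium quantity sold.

132

IronWorks's profit: π = (p_{IronWorks} − 36)(212 − 3p_{IronWorks} + 2p_{FlexHub}).
∂π/∂p_{IronWorks} = 320 − 6p_{IronWorks} + 2p_{FlexHub} = 0 ⇒ p_{IronWorks} = 160/3 + (1/3)p_{FlexHub}.
By symmetry p_{FlexHub} = p_{IronWorks}; substituting into the reaction function, (2/3)p_{IronWorks} = 160/3 and p_{IronWorks} = 80.
q_{IronWorks} = 212 − 3·80 + 2·80 = 132.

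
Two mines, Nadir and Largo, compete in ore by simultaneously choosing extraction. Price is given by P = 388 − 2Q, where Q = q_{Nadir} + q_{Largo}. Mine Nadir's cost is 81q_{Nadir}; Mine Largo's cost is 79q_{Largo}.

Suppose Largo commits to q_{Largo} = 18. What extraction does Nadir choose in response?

Mine Nadir's profit: π = q_{Nadir}(388 − 2(q_{Nadir} + q_{Largo})) − 81q_{Nadir}.
∂π/∂q_{Nadir} = 307 − 4q_{Nadir} − 2q_{Largo} = 0, so q_{Nadir} = 76.75 − 0.5q_{Largo}.
At q_{Largo} = 18: q_{Nadir} = 76.75 − 0.5·18 = 67.75.

67.75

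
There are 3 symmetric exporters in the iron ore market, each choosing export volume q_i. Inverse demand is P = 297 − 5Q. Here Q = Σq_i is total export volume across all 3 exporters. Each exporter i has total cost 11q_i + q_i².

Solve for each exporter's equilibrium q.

13

A representative exporter's profit is π_i = q_i(297 − 5Q) − 11q_i − q_i², with Q = q_i + Σ_{j≠i} q_j.
First-order condition: 286 − 12q_i − 5Σ_{j≠i} q_j = 0.
In a symmetric equilibrium every exporter chooses the same q, so Σ_{j≠i} q_j = 2q. The condition becomes 286 − 22q = 0, giving q = 286/22 = 13.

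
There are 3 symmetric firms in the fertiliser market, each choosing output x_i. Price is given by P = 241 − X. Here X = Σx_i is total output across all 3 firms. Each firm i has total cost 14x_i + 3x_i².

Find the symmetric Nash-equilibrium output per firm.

A representative firm's profit is π_i = x_i(241 − X) − 14x_i − 3x_i², with X = x_i + Σ_{j≠i} x_j.
First-order condition: 227 − 8x_i − Σ_{j≠i} x_j = 0.
With identical firms, set every x_j = x: then 227 − 8x − 2x = 0, i.e. x = 227/10 = 22.7.

22.7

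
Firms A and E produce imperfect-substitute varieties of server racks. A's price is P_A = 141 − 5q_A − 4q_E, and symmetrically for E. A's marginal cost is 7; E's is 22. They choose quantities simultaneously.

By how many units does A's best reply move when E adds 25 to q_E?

-10

Firm A's profit: π = q_A(141 − 5q_A − 4q_E) − 7q_A.
∂π/∂q_A = 134 − 10q_A − 4q_E = 0 ⇒ q_A = 13.4 − 0.4q_E.
The reaction-function slope is −0.4, so a 25-unit rise in q_E moves q_A by −0.4 × 25 = −10. A's best response falls — the actions are strategic substitutes.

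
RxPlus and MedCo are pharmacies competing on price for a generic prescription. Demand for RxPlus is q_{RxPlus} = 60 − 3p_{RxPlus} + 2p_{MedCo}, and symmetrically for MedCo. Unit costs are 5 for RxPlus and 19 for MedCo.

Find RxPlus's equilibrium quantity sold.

RxPlus's profit: π = (p_{RxPlus} − 5)(60 − 3p_{RxPlus} + 2p_{MedCo}).
∂π/∂p_{RxPlus} = 75 − 6p_{RxPlus} + 2p_{MedCo} = 0 ⇒ p_{RxPlus} = 12.5 + (1/3)p_{MedCo}.
Similarly p_{MedCo} = 19.5 + (1/3)p_{RxPlus}.
Substituting the second reaction function into the first: p_{RxPlus} = 12.5 + (1/3)(19.5 + (1/3)p_{RxPlus}), which gives (8/9)p_{RxPlus} = 19 ⇒ p_{RxPlus} = 21.375.
Then p_{MedCo} = 19.5 + (1/3)·21.375 = 26.625.
q_{RxPlus} = 60 − 3·21.375 + 2·26.625 = 49.125.

49.125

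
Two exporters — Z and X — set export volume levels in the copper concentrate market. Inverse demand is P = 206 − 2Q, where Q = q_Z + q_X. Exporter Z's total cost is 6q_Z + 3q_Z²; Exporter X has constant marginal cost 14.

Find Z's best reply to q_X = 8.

Exporter Z's profit: π = q_Z(206 − 2(q_Z + q_X)) − 6q_Z − 3q_Z².
∂π/∂q_Z = 200 − 10q_Z − 2q_X = 0, so q_Z = 20 − 0.2q_X.
At q_X = 8: q_Z = 20 − 0.2·8 = 18.4.

18.4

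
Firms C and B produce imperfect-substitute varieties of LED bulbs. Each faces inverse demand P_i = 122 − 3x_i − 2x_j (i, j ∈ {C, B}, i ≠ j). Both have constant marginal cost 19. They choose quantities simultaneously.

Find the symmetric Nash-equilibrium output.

Firm C's profit: π = x_C(122 − 3x_C − 2x_B) − 19x_C.
∂π/∂x_C = 103 − 6x_C − 2x_B = 0 ⇒ x_C = 103/6 − (1/3)x_B.
By symmetry x_B = x_C; substituting into the reaction function, (4/3)x_C = 103/6 and x_C = 12.875.

12.875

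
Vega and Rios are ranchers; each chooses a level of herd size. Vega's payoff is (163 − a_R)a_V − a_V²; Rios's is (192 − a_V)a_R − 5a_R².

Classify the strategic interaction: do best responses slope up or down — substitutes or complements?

strategic substitutes

Expanding Vega's payoff: 163a_V − a_Ra_V − a_V².
∂π/∂a_V = 163 − a_R − 2a_V = 0, so a_V = 81.5 − 0.5a_R.
The best-response slope da_V/da_R = −0.5 < 0: the reaction function is downward-sloping, so the choices are strategic substitutes.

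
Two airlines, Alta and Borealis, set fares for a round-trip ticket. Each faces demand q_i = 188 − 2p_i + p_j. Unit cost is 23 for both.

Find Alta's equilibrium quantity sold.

Alta's profit: π = (p_{Alta} − 23)(188 − 2p_{Alta} + p_{Borealis}).
∂π/∂p_{Alta} = 234 − 4p_{Alta} + p_{Borealis} = 0 ⇒ p_{Alta} = 58.5 + 0.25p_{Borealis}.
The game is symmetric, so in equilibrium p_{Borealis} = p_{Alta}: the reaction function gives 0.75p_{Alta} = 58.5, hence p_{Alta} = 78.
q_{Alta} = 188 − 2·78 + 78 = 110.

110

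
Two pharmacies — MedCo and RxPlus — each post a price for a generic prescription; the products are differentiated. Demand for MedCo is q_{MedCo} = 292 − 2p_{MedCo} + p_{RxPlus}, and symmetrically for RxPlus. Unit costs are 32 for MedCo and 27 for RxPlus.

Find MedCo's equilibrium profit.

MedCo's profit: π = (p_{MedCo} − 32)(292 − 2p_{MedCo} + p_{RxPlus}).
∂π/∂p_{MedCo} = 356 − 4p_{MedCo} + p_{RxPlus} = 0 ⇒ p_{MedCo} = 89 + 0.25p_{RxPlus}.
Similarly p_{RxPlus} = 86.5 + 0.25p_{MedCo}.
Solving the two reaction functions simultaneously: (1 − (0.25)(0.25))p_{MedCo} = 89 + 0.25·86.5, so 0.9375p_{MedCo} = 110.625 and p_{MedCo} = 118.
Then p_{RxPlus} = 86.5 + 0.25·118 = 116.
q_{MedCo} = 292 − 2·118 + 116 = 172.
Profit = (118 − 32)·172 = 14792.

14792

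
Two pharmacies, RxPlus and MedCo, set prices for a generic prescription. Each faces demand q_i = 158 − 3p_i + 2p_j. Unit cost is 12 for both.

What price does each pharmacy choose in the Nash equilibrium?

RxPlus's profit: π = (p_{RxPlus} − 12)(158 − 3p_{RxPlus} + 2p_{MedCo}).
∂π/∂p_{RxPlus} = 194 − 6p_{RxPlus} + 2p_{MedCo} = 0 ⇒ p_{RxPlus} = 97/3 + (1/3)p_{MedCo}.
By symmetry p_{MedCo} = p_{RxPlus}; substituting into the reaction function, (2/3)p_{RxPlus} = 97/3 and p_{RxPlus} = 48.5.

48.5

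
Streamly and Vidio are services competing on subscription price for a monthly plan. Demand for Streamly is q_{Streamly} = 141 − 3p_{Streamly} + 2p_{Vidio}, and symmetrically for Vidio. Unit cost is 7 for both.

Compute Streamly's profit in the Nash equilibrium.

3366.75

Streamly's profit: π = (p_{Streamly} − 7)(141 − 3p_{Streamly} + 2p_{Vidio}).
∂π/∂p_{Streamly} = 162 − 6p_{Streamly} + 2p_{Vidio} = 0 ⇒ p_{Streamly} = 27 + (1/3)p_{Vidio}.
By symmetry p_{Vidio} = p_{Streamly}; substituting into the reaction function, (2/3)p_{Streamly} = 27 and p_{Streamly} = 40.5.
q_{Streamly} = 141 − 3·40.5 + 2·40.5 = 100.5.
Profit = (40.5 − 7)·100.5 = 3366.75.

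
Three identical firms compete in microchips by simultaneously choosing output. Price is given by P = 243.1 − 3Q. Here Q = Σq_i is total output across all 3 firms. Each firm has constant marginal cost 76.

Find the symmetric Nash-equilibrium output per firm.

13.925

A representative firm's profit is π_i = q_i(243.1 − 3Q) − 76q_i, with Q = q_i + Σ_{j≠i} q_j.
First-order condition: 167.1 − 6q_i − 3Σ_{j≠i} q_j = 0.
Imposing symmetry (q_j = q for all j) turns Σ_{j≠i} q_j into 2q, so 167.1 = 12q and q = 13.925.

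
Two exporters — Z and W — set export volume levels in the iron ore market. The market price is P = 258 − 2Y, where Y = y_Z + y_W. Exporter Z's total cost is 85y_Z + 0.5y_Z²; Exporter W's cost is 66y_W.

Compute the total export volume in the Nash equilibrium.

57.625

Exporter Z's profit: π = y_Z(258 − 2(y_Z + y_W)) − 85y_Z − 0.5y_Z².
∂π/∂y_Z = 173 − 5y_Z − 2y_W = 0, so y_Z = 34.6 − 0.4y_W.
For W: ∂π/∂y_W = 192 − 4y_W − 2y_Z = 0 ⇒ y_W = 48 − 0.5y_Z.
Substituting the second reaction function into the first: y_Z = 34.6 − 0.4(48 − 0.5y_Z), which gives 0.8y_Z = 15.4 ⇒ y_Z = 19.25.
Then y_W = 48 − 0.5·19.25 = 38.375.
Total export volume: 19.25 + 38.375 = 57.625.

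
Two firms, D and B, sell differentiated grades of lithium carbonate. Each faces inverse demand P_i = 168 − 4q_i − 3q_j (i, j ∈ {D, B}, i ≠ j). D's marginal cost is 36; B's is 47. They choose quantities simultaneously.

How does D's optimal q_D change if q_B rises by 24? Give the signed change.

-9

Firm D's profit: π = q_D(168 − 4q_D − 3q_B) − 36q_D.
∂π/∂q_D = 132 − 8q_D − 3q_B = 0 ⇒ q_D = 16.5 − 0.375q_B.
The reaction-function slope is −0.375, so a 24-unit rise in q_B moves q_D by −0.375 × 24 = −9. D's best response falls — the actions are strategic substitutes.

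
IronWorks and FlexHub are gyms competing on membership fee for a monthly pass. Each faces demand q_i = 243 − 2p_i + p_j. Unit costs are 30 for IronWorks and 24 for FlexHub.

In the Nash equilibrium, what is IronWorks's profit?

IronWorks's profit: π = (p_{IronWorks} − 30)(243 − 2p_{IronWorks} + p_{FlexHub}).
∂π/∂p_{IronWorks} = 303 − 4p_{IronWorks} + p_{FlexHub} = 0 ⇒ p_{IronWorks} = 75.75 + 0.25p_{FlexHub}.
Similarly p_{FlexHub} = 72.75 + 0.25p_{IronWorks}.
Substituting the second reaction function into the first: p_{IronWorks} = 75.75 + 0.25(72.75 + 0.25p_{IronWorks}), which gives 0.9375p_{IronWorks} = 93.9375 ⇒ p_{IronWorks} = 100.2.
Then p_{FlexHub} = 72.75 + 0.25·100.2 = 97.8.
q_{IronWorks} = 243 − 2·100.2 + 97.8 = 140.4.
Profit = (100.2 − 30)·140.4 = 9856.08.

9856.08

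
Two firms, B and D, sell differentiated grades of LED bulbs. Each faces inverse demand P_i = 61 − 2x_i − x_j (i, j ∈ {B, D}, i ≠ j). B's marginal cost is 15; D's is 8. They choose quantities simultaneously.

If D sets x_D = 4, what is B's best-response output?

10.5

Firm B's profit: π = x_B(61 − 2x_B − x_D) − 15x_B.
∂π/∂x_B = 46 − 4x_B − x_D = 0 ⇒ x_B = 11.5 − 0.25x_D.
At x_D = 4: x_B = 11.5 − 0.25·4 = 10.5.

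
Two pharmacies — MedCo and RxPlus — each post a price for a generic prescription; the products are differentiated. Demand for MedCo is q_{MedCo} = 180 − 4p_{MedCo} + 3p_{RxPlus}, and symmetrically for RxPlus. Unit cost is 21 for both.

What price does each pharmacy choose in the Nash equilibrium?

52.8

MedCo's profit: π = (p_{MedCo} − 21)(180 − 4p_{MedCo} + 3p_{RxPlus}).
∂π/∂p_{MedCo} = 264 − 8p_{MedCo} + 3p_{RxPlus} = 0 ⇒ p_{MedCo} = 33 + 0.375p_{RxPlus}.
By symmetry p_{RxPlus} = p_{MedCo}; substituting into the reaction function, 0.625p_{MedCo} = 33 and p_{MedCo} = 52.8.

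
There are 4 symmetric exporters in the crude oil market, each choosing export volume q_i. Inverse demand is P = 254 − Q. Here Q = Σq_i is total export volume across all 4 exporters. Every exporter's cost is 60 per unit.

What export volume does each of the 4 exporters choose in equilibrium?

A representative exporter's profit is π_i = q_i(254 − Q) − 60q_i, with Q = q_i + Σ_{j≠i} q_j.
First-order condition: 194 − 2q_i − Σ_{j≠i} q_j = 0.
In a symmetric equilibrium every exporter chooses the same q, so Σ_{j≠i} q_j = 3q. The condition becomes 194 − 5q = 0, giving q = 194/5 = 38.8.

38.8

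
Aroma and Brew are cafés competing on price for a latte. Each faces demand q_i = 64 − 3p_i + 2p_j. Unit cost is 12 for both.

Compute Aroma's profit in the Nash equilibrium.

507

Aroma's profit: π = (p_{Aroma} − 12)(64 − 3p_{Aroma} + 2p_{Brew}).
∂π/∂p_{Aroma} = 100 − 6p_{Aroma} + 2p_{Brew} = 0 ⇒ p_{Aroma} = 50/3 + (1/3)p_{Brew}.
The game is symmetric, so in equilibrium p_{Brew} = p_{Aroma}: the reaction function gives (2/3)p_{Aroma} = 50/3, hence p_{Aroma} = 25.
q_{Aroma} = 64 − 3·25 + 2·25 = 39.
Profit = (25 − 12)·39 = 507.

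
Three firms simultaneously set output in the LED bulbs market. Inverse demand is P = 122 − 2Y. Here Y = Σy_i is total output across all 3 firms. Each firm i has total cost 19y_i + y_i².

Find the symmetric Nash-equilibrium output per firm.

A representative firm's profit is π_i = y_i(122 − 2Y) − 19y_i − y_i², with Y = y_i + Σ_{j≠i} y_j.
First-order condition: 103 − 6y_i − 2Σ_{j≠i} y_j = 0.
Imposing symmetry (y_j = y for all j) turns Σ_{j≠i} y_j into 2y, so 103 = 10y and y = 10.3.

10.3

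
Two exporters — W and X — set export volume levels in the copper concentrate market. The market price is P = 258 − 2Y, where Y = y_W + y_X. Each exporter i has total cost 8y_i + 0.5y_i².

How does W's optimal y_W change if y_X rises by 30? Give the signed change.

-12

Exporter W's profit: π = y_W(258 − 2(y_W + y_X)) − 8y_W − 0.5y_W².
∂π/∂y_W = 250 − 5y_W − 2y_X = 0, so y_W = 50 − 0.4y_X.
The reaction-function slope is −0.4, so a 30-unit rise in y_X moves y_W by −0.4 × 30 = −12. W's best response falls — the actions are strategic substitutes.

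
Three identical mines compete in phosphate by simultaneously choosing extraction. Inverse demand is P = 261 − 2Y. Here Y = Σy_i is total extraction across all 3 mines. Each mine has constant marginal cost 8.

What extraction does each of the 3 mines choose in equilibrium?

A representative mine's profit is π_i = y_i(261 − 2Y) − 8y_i, with Y = y_i + Σ_{j≠i} y_j.
First-order condition: 253 − 4y_i − 2Σ_{j≠i} y_j = 0.
Imposing symmetry (y_j = y for all j) turns Σ_{j≠i} y_j into 2y, so 253 = 8y and y = 31.625.

31.625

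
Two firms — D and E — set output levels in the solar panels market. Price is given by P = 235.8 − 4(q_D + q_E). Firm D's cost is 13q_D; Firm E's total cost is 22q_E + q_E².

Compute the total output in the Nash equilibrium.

Firm D's profit: π = q_D(235.8 − 4(q_D + q_E)) − 13q_D.
∂π/∂q_D = 222.8 − 8q_D − 4q_E = 0, so q_D = 27.85 − 0.5q_E.
For E: ∂π/∂q_E = 213.8 − 10q_E − 4q_D = 0 ⇒ q_E = 21.38 − 0.4q_D.
Solving the two reaction functions simultaneously: (1 − (−0.5)(−0.4))q_D = 27.85 − 0.5·21.38, so 0.8q_D = 17.16 and q_D = 21.45.
Then q_E = 21.38 − 0.4·21.45 = 12.8.
Total output: 21.45 + 12.8 = 34.25.

34.25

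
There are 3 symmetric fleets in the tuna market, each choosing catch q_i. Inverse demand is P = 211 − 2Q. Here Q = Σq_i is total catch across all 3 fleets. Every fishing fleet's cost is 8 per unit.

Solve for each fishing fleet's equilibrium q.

25.375

A representative fishing fleet's profit is π_i = q_i(211 − 2Q) − 8q_i, with Q = q_i + Σ_{j≠i} q_j.
First-order condition: 203 − 4q_i − 2Σ_{j≠i} q_j = 0.
Imposing symmetry (q_j = q for all j) turns Σ_{j≠i} q_j into 2q, so 203 = 8q and q = 25.375.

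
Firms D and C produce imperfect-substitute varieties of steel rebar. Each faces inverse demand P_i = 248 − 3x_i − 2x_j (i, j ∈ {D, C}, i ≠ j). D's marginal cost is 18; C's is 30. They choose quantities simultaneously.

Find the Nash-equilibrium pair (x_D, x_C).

Firm D's profit: π = x_D(248 − 3x_D − 2x_C) − 18x_D.
∂π/∂x_D = 230 − 6x_D − 2x_C = 0 ⇒ x_D = 115/3 − (1/3)x_C.
Similarly x_C = 109/3 − (1/3)x_D.
Plugging x_C into D's best response: x_D = 115/3 − (1/3)(109/3 − (1/3)x_D) ⇒ (8/9)x_D = 236/9, so x_D = 29.5.
Then x_C = 109/3 − (1/3)·29.5 = 26.5.

29.5, 26.5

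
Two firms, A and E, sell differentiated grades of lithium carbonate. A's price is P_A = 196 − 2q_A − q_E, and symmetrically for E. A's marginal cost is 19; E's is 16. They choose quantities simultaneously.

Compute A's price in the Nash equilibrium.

Firm A's profit: π = q_A(196 − 2q_A − q_E) − 19q_A.
∂π/∂q_A = 177 − 4q_A − q_E = 0 ⇒ q_A = 44.25 − 0.25q_E.
Similarly q_E = 45 − 0.25q_A.
Solving the two reaction functions simultaneously: (1 − (−0.25)(−0.25))q_A = 44.25 − 0.25·45, so 0.9375q_A = 33 and q_A = 35.2.
Then q_E = 45 − 0.25·35.2 = 36.2.
P_A = 196 − 2·35.2 − 36.2 = 89.4.

89.4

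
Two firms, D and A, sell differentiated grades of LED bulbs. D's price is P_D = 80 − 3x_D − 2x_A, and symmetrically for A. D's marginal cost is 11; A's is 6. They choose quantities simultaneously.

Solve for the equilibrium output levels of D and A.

Firm D's profit: π = x_D(80 − 3x_D − 2x_A) − 11x_D.
∂π/∂x_D = 69 − 6x_D − 2x_A = 0 ⇒ x_D = 11.5 − (1/3)x_A.
Similarly x_A = 37/3 − (1/3)x_D.
Substituting the second reaction function into the first: x_D = 11.5 − (1/3)(37/3 − (1/3)x_D), which gives (8/9)x_D = 133/18 ⇒ x_D = 8.3125.
Then x_A = 37/3 − (1/3)·8.3125 = 9.5625.

8.3125, 9.5625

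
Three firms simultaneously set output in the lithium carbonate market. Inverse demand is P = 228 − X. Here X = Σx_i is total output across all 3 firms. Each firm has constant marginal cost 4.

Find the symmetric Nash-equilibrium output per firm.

A representative firm's profit is π_i = x_i(228 − X) − 4x_i, with X = x_i + Σ_{j≠i} x_j.
First-order condition: 224 − 2x_i − Σ_{j≠i} x_j = 0.
With identical firms, set every x_j = x: then 224 − 2x − 2x = 0, i.e. x = 224/4 = 56.

56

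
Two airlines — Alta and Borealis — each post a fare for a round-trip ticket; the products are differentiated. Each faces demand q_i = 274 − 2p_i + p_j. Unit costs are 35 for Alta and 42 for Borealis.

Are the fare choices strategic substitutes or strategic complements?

strategic complements

Alta's profit: π = (p_{Alta} − 35)(274 − 2p_{Alta} + p_{Borealis}).
∂π/∂p_{Alta} = 344 − 4p_{Alta} + p_{Borealis} = 0 ⇒ p_{Alta} = 86 + 0.25p_{Borealis}.
The best-response slope dp_{Alta}/dp_{Borealis} = 0.25 > 0: the reaction function is upward-sloping, so the choices are strategic complements.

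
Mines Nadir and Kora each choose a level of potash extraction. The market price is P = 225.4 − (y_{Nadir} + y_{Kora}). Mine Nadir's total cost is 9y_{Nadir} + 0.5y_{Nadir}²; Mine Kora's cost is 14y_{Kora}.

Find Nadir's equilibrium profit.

Mine Nadir's profit: π = y_{Nadir}(225.4 − (y_{Nadir} + y_{Kora})) − 9y_{Nadir} − 0.5y_{Nadir}².
∂π/∂y_{Nadir} = 216.4 − 3y_{Nadir} − y_{Kora} = 0, so y_{Nadir} = 1082/15 − (1/3)y_{Kora}.
For Kora: ∂π/∂y_{Kora} = 211.4 − 2y_{Kora} − y_{Nadir} = 0 ⇒ y_{Kora} = 105.7 − 0.5y_{Nadir}.
Substituting the second reaction function into the first: y_{Nadir} = 1082/15 − (1/3)(105.7 − 0.5y_{Nadir}), which gives (5/6)y_{Nadir} = 36.9 ⇒ y_{Nadir} = 44.28.
Then y_{Kora} = 105.7 − 0.5·44.28 = 83.56.
Price P = 225.4 − 127.84 = 97.56.
Nadir's profit: (97.56 − 9)·44.28 − 0.5(44.28)² = 2941.0776.

2941.0776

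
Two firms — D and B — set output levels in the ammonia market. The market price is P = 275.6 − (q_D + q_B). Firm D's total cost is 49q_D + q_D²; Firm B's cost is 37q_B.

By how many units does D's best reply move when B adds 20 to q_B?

-5

Firm D's profit: π = q_D(275.6 − (q_D + q_B)) − 49q_D − q_D².
∂π/∂q_D = 226.6 − 4q_D − q_B = 0, so q_D = 56.65 − 0.25q_B.
The reaction-function slope is −0.25, so a 20-unit rise in q_B moves q_D by −0.25 × 20 = −5. D's best response falls — the actions are strategic substitutes.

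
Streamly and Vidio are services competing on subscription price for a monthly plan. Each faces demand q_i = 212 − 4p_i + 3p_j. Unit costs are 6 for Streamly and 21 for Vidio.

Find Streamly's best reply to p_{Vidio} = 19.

Streamly's profit: π = (p_{Streamly} − 6)(212 − 4p_{Streamly} + 3p_{Vidio}).
∂π/∂p_{Streamly} = 236 − 8p_{Streamly} + 3p_{Vidio} = 0 ⇒ p_{Streamly} = 29.5 + 0.375p_{Vidio}.
At p_{Vidio} = 19: p_{Streamly} = 29.5 + 0.375·19 = 36.625.

36.625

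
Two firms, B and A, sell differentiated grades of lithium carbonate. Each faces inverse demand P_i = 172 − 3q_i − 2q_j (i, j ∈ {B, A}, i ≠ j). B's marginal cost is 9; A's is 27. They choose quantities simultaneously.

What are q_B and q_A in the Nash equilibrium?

21.5, 17

Firm B's profit: π = q_B(172 − 3q_B − 2q_A) − 9q_B.
∂π/∂q_B = 163 − 6q_B − 2q_A = 0 ⇒ q_B = 163/6 − (1/3)q_A.
Similarly q_A = 145/6 − (1/3)q_B.
Plugging q_A into B's best response: q_B = 163/6 − (1/3)(145/6 − (1/3)q_B) ⇒ (8/9)q_B = 172/9, so q_B = 21.5.
Then q_A = 145/6 − (1/3)·21.5 = 17.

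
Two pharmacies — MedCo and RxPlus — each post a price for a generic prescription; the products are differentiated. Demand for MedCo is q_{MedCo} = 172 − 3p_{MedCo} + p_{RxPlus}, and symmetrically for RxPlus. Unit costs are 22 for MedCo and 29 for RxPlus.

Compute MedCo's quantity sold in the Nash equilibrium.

MedCo's profit: π = (p_{MedCo} − 22)(172 − 3p_{MedCo} + p_{RxPlus}).
∂π/∂p_{MedCo} = 238 − 6p_{MedCo} + p_{RxPlus} = 0 ⇒ p_{MedCo} = 119/3 + (1/6)p_{RxPlus}.
Similarly p_{RxPlus} = 259/6 + (1/6)p_{MedCo}.
Solving the two reaction functions simultaneously: (1 − (1/6)(1/6))p_{MedCo} = 119/3 + (1/6)·(259/6), so (35/36)p_{MedCo} = 1687/36 and p_{MedCo} = 48.2.
Then p_{RxPlus} = 259/6 + (1/6)·48.2 = 51.2.
q_{MedCo} = 172 − 3·48.2 + 51.2 = 78.6.

78.6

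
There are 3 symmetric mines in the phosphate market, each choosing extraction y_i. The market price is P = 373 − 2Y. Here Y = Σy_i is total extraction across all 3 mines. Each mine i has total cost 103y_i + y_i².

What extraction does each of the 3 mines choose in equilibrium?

A representative mine's profit is π_i = y_i(373 − 2Y) − 103y_i − y_i², with Y = y_i + Σ_{j≠i} y_j.
First-order condition: 270 − 6y_i − 2Σ_{j≠i} y_j = 0.
With identical mines, set every y_j = y: then 270 − 6y − 4y = 0, i.e. y = 270/10 = 27.

27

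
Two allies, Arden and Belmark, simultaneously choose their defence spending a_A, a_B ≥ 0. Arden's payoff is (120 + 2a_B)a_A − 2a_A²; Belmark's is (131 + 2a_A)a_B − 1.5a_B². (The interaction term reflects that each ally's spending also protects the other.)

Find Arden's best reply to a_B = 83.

Expanding Arden's payoff: 120a_A + 2a_Ba_A − 2a_A².
∂π/∂a_A = 120 + 2a_B − 4a_A = 0, so a_A = 30 + 0.5a_B.
At a_B = 83: a_A = 30 + 0.5·83 = 71.5.

71.5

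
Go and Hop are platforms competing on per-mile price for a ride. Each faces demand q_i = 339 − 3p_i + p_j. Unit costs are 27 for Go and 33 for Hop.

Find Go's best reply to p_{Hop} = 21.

Go's profit: π = (p_{Go} − 27)(339 − 3p_{Go} + p_{Hop}).
∂π/∂p_{Go} = 420 − 6p_{Go} + p_{Hop} = 0 ⇒ p_{Go} = 70 + (1/6)p_{Hop}.
At p_{Hop} = 21: p_{Go} = 70 + (1/6)·21 = 73.5.

73.5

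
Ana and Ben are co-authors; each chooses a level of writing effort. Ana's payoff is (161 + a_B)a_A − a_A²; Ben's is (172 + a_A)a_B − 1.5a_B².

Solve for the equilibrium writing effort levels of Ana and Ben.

131, 101

Expanding Ana's payoff: 161a_A + a_Ba_A − a_A².
∂π/∂a_A = 161 + a_B − 2a_A = 0, so a_A = 80.5 + 0.5a_B.
Likewise for Ben: a_B = 172/3 + (1/3)a_A.
Substituting the second reaction function into the first: a_A = 80.5 + 0.5(172/3 + (1/3)a_A), which gives (5/6)a_A = 655/6 ⇒ a_A = 131.
Then a_B = 172/3 + (1/3)·131 = 101.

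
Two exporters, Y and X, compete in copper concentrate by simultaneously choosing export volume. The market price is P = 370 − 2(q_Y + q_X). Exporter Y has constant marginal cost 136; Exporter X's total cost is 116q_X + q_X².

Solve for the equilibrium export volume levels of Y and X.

Exporter Y's profit: π = q_Y(370 − 2(q_Y + q_X)) − 136q_Y.
∂π/∂q_Y = 234 − 4q_Y − 2q_X = 0, so q_Y = 58.5 − 0.5q_X.
For X: ∂π/∂q_X = 254 − 6q_X − 2q_Y = 0 ⇒ q_X = 127/3 − (1/3)q_Y.
Plugging q_X into Y's best response: q_Y = 58.5 − 0.5(127/3 − (1/3)q_Y) ⇒ (5/6)q_Y = 112/3, so q_Y = 44.8.
Then q_X = 127/3 − (1/3)·44.8 = 27.4.

44.8, 27.4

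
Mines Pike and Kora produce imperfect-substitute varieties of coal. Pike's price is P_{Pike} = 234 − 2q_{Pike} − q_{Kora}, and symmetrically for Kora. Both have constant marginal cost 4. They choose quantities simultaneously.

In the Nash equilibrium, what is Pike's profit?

4232

Mine Pike's profit: π = q_{Pike}(234 − 2q_{Pike} − q_{Kora}) − 4q_{Pike}.
∂π/∂q_{Pike} = 230 − 4q_{Pike} − q_{Kora} = 0 ⇒ q_{Pike} = 57.5 − 0.25q_{Kora}.
By symmetry q_{Kora} = q_{Pike}; substituting into the reaction function, 1.25q_{Pike} = 57.5 and q_{Pike} = 46.
P_{Pike} = 234 − 2·46 − 46 = 96.
Profit = (96 − 4)·46 = 4232.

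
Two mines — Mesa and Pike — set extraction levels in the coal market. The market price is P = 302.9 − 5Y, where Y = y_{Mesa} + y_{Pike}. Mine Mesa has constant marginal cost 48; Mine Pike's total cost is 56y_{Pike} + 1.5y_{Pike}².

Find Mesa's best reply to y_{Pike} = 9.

Mine Mesa's profit: π = y_{Mesa}(302.9 − 5(y_{Mesa} + y_{Pike})) − 48y_{Mesa}.
∂π/∂y_{Mesa} = 254.9 − 10y_{Mesa} − 5y_{Pike} = 0, so y_{Mesa} = 25.49 − 0.5y_{Pike}.
At y_{Pike} = 9: y_{Mesa} = 25.49 − 0.5·9 = 20.99.

20.99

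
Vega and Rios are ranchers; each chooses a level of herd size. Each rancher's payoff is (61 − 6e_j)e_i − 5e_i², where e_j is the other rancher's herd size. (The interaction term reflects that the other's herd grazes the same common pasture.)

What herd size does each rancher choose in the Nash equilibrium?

Vega's payoff is (61 − 6e_R)e_V − 5e_V².
∂π/∂e_V = 61 − 6e_R − 10e_V = 0, so e_V = 6.1 − 0.6e_R.
By symmetry e_R = e_V; substituting into the reaction function, 1.6e_V = 6.1 and e_V = 3.8125.

3.8125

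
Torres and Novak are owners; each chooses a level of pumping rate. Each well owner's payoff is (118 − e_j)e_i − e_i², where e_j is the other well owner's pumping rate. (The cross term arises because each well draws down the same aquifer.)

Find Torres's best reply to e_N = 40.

39

Torres's payoff is (118 − e_N)e_T − e_T².
∂π/∂e_T = 118 − e_N − 2e_T = 0, so e_T = 59 − 0.5e_N.
At e_N = 40: e_T = 59 − 0.5·40 = 39.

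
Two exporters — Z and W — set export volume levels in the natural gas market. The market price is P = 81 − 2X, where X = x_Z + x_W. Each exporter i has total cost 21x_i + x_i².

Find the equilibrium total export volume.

15

Exporter Z's profit: π = x_Z(81 − 2(x_Z + x_W)) − 21x_Z − x_Z².
∂π/∂x_Z = 60 − 6x_Z − 2x_W = 0, so x_Z = 10 − (1/3)x_W.
Setting x_Z = x_W in the reaction function: x_Z = 10 − (1/3)x_Z, so x_Z = 10 / (4/3) = 7.5.
Total export volume: 7.5 + 7.5 = 15.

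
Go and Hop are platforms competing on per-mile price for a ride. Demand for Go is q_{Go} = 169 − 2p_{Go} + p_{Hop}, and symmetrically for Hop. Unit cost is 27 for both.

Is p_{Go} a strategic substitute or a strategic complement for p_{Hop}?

strategic complements

Go's profit: π = (p_{Go} − 27)(169 − 2p_{Go} + p_{Hop}).
∂π/∂p_{Go} = 223 − 4p_{Go} + p_{Hop} = 0 ⇒ p_{Go} = 55.75 + 0.25p_{Hop}.
The best-response slope dp_{Go}/dp_{Hop} = 0.25 > 0: the reaction function is upward-sloping, so the choices are strategic complements.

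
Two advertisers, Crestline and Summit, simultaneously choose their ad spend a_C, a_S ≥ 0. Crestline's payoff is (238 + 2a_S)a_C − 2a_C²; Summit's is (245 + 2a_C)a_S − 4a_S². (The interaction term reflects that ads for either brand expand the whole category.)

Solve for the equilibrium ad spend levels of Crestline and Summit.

85.5, 52

Expanding Crestline's payoff: 238a_C + 2a_Sa_C − 2a_C².
∂π/∂a_C = 238 + 2a_S − 4a_C = 0, so a_C = 59.5 + 0.5a_S.
Likewise for Summit: a_S = 30.625 + 0.25a_C.
Substituting the second reaction function into the first: a_C = 59.5 + 0.5(30.625 + 0.25a_C), which gives 0.875a_C = 74.8125 ⇒ a_C = 85.5.
Then a_S = 30.625 + 0.25·85.5 = 52.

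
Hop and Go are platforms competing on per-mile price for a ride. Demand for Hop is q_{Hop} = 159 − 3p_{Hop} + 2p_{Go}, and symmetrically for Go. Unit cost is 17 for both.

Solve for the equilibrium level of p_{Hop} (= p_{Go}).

Hop's profit: π = (p_{Hop} − 17)(159 − 3p_{Hop} + 2p_{Go}).
∂π/∂p_{Hop} = 210 − 6p_{Hop} + 2p_{Go} = 0 ⇒ p_{Hop} = 35 + (1/3)p_{Go}.
Setting p_{Hop} = p_{Go} in the reaction function: p_{Hop} = 35 + (1/3)p_{Hop}, so p_{Hop} = 35 / (2/3) = 52.5.

52.5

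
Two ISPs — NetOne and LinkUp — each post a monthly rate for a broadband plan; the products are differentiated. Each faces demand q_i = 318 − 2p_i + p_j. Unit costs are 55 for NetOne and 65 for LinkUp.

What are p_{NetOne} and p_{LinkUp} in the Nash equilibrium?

NetOne's profit: π = (p_{NetOne} − 55)(318 − 2p_{NetOne} + p_{LinkUp}).
∂π/∂p_{NetOne} = 428 − 4p_{NetOne} + p_{LinkUp} = 0 ⇒ p_{NetOne} = 107 + 0.25p_{LinkUp}.
Similarly p_{LinkUp} = 112 + 0.25p_{NetOne}.
Plugging p_{LinkUp} into NetOne's best response: p_{NetOne} = 107 + 0.25(112 + 0.25p_{NetOne}) ⇒ 0.9375p_{NetOne} = 135, so p_{NetOne} = 144.
Then p_{LinkUp} = 112 + 0.25·144 = 148.

144, 148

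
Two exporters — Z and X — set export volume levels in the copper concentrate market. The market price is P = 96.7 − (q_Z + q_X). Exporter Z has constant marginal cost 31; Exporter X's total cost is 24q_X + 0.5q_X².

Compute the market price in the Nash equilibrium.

55.88

Exporter Z's profit: π = q_Z(96.7 − (q_Z + q_X)) − 31q_Z.
∂π/∂q_Z = 65.7 − 2q_Z − q_X = 0, so q_Z = 32.85 − 0.5q_X.
For X: ∂π/∂q_X = 72.7 − 3q_X − q_Z = 0 ⇒ q_X = 727/30 − (1/3)q_Z.
Solving the two reaction functions simultaneously: (1 − (−0.5)(−1/3))q_Z = 32.85 − 0.5·(727/30), so (5/6)q_Z = 311/15 and q_Z = 24.88.
Then q_X = 727/30 − (1/3)·24.88 = 15.94.
Equilibrium price: P = 96.7 − 40.82 = 55.88.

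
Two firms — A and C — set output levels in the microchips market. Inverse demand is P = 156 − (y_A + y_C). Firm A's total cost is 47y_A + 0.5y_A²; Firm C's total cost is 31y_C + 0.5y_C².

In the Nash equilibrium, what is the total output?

58.5

Firm A's profit: π = y_A(156 − (y_A + y_C)) − 47y_A − 0.5y_A².
∂π/∂y_A = 109 − 3y_A − y_C = 0, so y_A = 109/3 − (1/3)y_C.
By the same steps for C: y_C = 125/3 − (1/3)y_A.
Solving the two reaction functions simultaneously: (1 − (−1/3)(−1/3))y_A = 109/3 − (1/3)·(125/3), so (8/9)y_A = 202/9 and y_A = 25.25.
Then y_C = 125/3 − (1/3)·25.25 = 33.25.
Total output: 25.25 + 33.25 = 58.5.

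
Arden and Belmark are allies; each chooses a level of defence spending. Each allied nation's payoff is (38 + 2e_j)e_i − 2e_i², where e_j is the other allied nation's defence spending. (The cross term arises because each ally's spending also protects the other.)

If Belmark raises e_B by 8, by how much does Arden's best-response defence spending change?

4

Arden's payoff is (38 + 2e_B)e_A − 2e_A².
∂π/∂e_A = 38 + 2e_B − 4e_A = 0, so e_A = 9.5 + 0.5e_B.
The reaction-function slope is 0.5, so an 8-unit rise in e_B moves e_A by 0.5 × 8 = 4. Arden's best response rises — the actions are strategic complements.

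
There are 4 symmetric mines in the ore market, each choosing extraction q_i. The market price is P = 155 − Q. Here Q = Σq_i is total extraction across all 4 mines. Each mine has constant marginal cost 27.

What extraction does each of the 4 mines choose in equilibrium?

A representative mine's profit is π_i = q_i(155 − Q) − 27q_i, with Q = q_i + Σ_{j≠i} q_j.
First-order condition: 128 − 2q_i − Σ_{j≠i} q_j = 0.
In a symmetric equilibrium every mine chooses the same q, so Σ_{j≠i} q_j = 3q. The condition becomes 128 − 5q = 0, giving q = 128/5 = 25.6.

25.6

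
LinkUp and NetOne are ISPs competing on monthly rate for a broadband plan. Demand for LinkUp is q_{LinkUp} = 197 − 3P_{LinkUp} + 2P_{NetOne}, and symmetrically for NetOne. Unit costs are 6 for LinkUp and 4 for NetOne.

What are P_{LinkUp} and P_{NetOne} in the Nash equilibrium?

53.375, 52.625

LinkUp's profit: π = (P_{LinkUp} − 6)(197 − 3P_{LinkUp} + 2P_{NetOne}).
∂π/∂P_{LinkUp} = 215 − 6P_{LinkUp} + 2P_{NetOne} = 0 ⇒ P_{LinkUp} = 215/6 + (1/3)P_{NetOne}.
Similarly P_{NetOne} = 209/6 + (1/3)P_{LinkUp}.
Substituting the second reaction function into the first: P_{LinkUp} = 215/6 + (1/3)(209/6 + (1/3)P_{LinkUp}), which gives (8/9)P_{LinkUp} = 427/9 ⇒ P_{LinkUp} = 53.375.
Then P_{NetOne} = 209/6 + (1/3)·53.375 = 52.625.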